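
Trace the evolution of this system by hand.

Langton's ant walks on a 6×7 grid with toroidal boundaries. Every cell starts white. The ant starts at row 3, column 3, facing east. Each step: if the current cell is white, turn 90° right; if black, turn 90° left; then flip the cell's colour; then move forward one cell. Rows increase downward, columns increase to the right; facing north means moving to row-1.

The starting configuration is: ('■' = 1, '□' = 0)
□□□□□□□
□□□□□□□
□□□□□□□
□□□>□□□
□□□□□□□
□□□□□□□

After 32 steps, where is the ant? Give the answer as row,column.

1,1

0) □□□□□□□
□□□□□□□
□□□□□□□
□□□>□□□
□□□□□□□
□□□□□□□
1) □□□□□□□
□□□□□□□
□□□□□□□
□□□■□□□
□□□v□□□
□□□□□□□
2) □□□□□□□
□□□□□□□
□□□□□□□
□□□■□□□
□□<■□□□
□□□□□□□
3) □□□□□□□
□□□□□□□
□□□□□□□
□□^■□□□
□□■■□□□
□□□□□□□
4) □□□□□□□
□□□□□□□
□□□□□□□
□□■>□□□
□□■■□□□
□□□□□□□
5) □□□□□□□
□□□□□□□
□□□^□□□
□□■□□□□
□□■■□□□
□□□□□□□
6) □□□□□□□
□□□□□□□
□□□■>□□
□□■□□□□
□□■■□□□
□□□□□□□
7) □□□□□□□
□□□□□□□
□□□■■□□
□□■□v□□
□□■■□□□
□□□□□□□
8) □□□□□□□
□□□□□□□
□□□■■□□
□□■<■□□
□□■■□□□
□□□□□□□
9) □□□□□□□
□□□□□□□
□□□^■□□
□□■■■□□
□□■■□□□
□□□□□□□
10) □□□□□□□
□□□□□□□
□□<□■□□
□□■■■□□
□□■■□□□
□□□□□□□
11) □□□□□□□
□□^□□□□
□□■□■□□
□□■■■□□
□□■■□□□
□□□□□□□
12) □□□□□□□
□□■>□□□
□□■□■□□
□□■■■□□
□□■■□□□
□□□□□□□
13) □□□□□□□
□□■■□□□
□□■v■□□
□□■■■□□
□□■■□□□
□□□□□□□
14) □□□□□□□
□□■■□□□
□□<■■□□
□□■■■□□
□□■■□□□
□□□□□□□
15) □□□□□□□
□□■■□□□
□□□■■□□
□□v■■□□
□□■■□□□
□□□□□□□
16) □□□□□□□
□□■■□□□
□□□■■□□
□□□>■□□
□□■■□□□
□□□□□□□
17) □□□□□□□
□□■■□□□
□□□^■□□
□□□□■□□
□□■■□□□
□□□□□□□
18) □□□□□□□
□□■■□□□
□□<□■□□
□□□□■□□
□□■■□□□
□□□□□□□
19) □□□□□□□
□□^■□□□
□□■□■□□
□□□□■□□
□□■■□□□
□□□□□□□
20) □□□□□□□
□<□■□□□
□□■□■□□
□□□□■□□
□□■■□□□
□□□□□□□
21) □^□□□□□
□■□■□□□
□□■□■□□
□□□□■□□
□□■■□□□
□□□□□□□
22) □■>□□□□
□■□■□□□
□□■□■□□
□□□□■□□
□□■■□□□
□□□□□□□
23) □■■□□□□
□■v■□□□
□□■□■□□
□□□□■□□
□□■■□□□
□□□□□□□
24) □■■□□□□
□<■■□□□
□□■□■□□
□□□□■□□
□□■■□□□
□□□□□□□
25) □■■□□□□
□□■■□□□
□v■□■□□
□□□□■□□
□□■■□□□
□□□□□□□
26) □■■□□□□
□□■■□□□
<■■□■□□
□□□□■□□
□□■■□□□
□□□□□□□
27) □■■□□□□
^□■■□□□
■■■□■□□
□□□□■□□
□□■■□□□
□□□□□□□
28) □■■□□□□
■>■■□□□
■■■□■□□
□□□□■□□
□□■■□□□
□□□□□□□
29) □■■□□□□
■■■■□□□
■v■□■□□
□□□□■□□
□□■■□□□
□□□□□□□
30) □■■□□□□
■■■■□□□
■□>□■□□
□□□□■□□
□□■■□□□
□□□□□□□
31) □■■□□□□
■■^■□□□
■□□□■□□
□□□□■□□
□□■■□□□
□□□□□□□
32) □■■□□□□
■<□■□□□
■□□□■□□
□□□□■□□
□□■■□□□
□□□□□□□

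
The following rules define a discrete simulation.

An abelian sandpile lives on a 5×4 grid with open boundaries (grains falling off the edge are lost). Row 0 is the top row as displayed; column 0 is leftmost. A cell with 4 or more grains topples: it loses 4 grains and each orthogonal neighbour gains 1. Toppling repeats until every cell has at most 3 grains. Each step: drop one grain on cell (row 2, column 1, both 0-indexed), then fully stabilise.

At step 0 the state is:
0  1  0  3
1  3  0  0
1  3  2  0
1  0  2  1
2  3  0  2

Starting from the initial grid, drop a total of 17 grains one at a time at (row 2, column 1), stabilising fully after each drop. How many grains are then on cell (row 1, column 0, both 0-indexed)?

2

[0] 0  1  0  3
1  3  0  0
1  3  2  0
1  0  2  1
2  3  0  2
[1] 0  2  0  3
2  0  1  0
2  1  3  0
1  1  2  1
2  3  0  2
[2] 0  2  0  3
2  0  1  0
2  2  3  0
1  1  2  1
2  3  0  2
[3] 0  2  0  3
2  0  1  0
2  3  3  0
1  1  2  1
2  3  0  2
[4] 0  2  0  3
2  1  2  0
3  1  0  1
1  2  3  1
2  3  0  2
[5] 0  2  0  3
2  1  2  0
3  2  0  1
1  2  3  1
2  3  0  2
[6] 0  2  0  3
2  1  2  0
3  3  0  1
1  2  3  1
2  3  0  2
[7] 0  2  0  3
3  2  2  0
0  1  1  1
2  3  3  1
2  3  0  2
[8] 0  2  0  3
3  2  2  0
0  2  1  1
2  3  3  1
2  3  0  2
[9] 0  2  0  3
3  2  2  0
0  3  1  1
2  3  3  1
2  3  0  2
[10] 0  2  0  3
3  3  2  0
1  1  3  1
3  2  0  2
3  0  2  2
[11] 0  2  0  3
3  3  2  0
1  2  3  1
3  2  0  2
3  0  2  2
[12] 0  2  0  3
3  3  2  0
1  3  3  1
3  2  0  2
3  0  2  2
[13] 1  3  1  3
0  2  0  1
3  2  1  2
3  3  1  2
3  0  2  2
[14] 1  3  1  3
0  2  0  1
3  3  1  2
3  3  1  2
3  0  2  2
[15] 1  3  1  3
1  3  0  1
1  2  2  2
2  1  2  2
0  2  2  2
[16] 1  3  1  3
1  3  0  1
1  3  2  2
2  1  2  2
0  2  2  2
[17] 2  0  2  3
2  1  1  1
2  1  3  2
2  2  2  2
0  2  2  2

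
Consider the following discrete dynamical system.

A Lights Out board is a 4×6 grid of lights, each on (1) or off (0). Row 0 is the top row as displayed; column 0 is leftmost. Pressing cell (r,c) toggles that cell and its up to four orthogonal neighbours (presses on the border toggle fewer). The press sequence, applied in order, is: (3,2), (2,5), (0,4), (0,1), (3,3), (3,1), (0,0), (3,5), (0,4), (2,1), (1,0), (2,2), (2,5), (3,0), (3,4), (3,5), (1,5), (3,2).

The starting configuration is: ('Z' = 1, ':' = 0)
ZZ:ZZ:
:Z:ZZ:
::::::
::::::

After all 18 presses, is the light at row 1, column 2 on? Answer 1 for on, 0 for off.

1

t=0: ZZ:ZZ:
:Z:ZZ:
::::::
::::::
t=1: ZZ:ZZ:
:Z:ZZ:
::Z:::
:ZZZ::
t=2: ZZ:ZZ:
:Z:ZZZ
::Z:ZZ
:ZZZ:Z
t=3: ZZ:::Z
:Z:Z:Z
::Z:ZZ
:ZZZ:Z
t=4: ::Z::Z
:::Z:Z
::Z:ZZ
:ZZZ:Z
t=5: ::Z::Z
:::Z:Z
::ZZZZ
:Z::ZZ
t=6: ::Z::Z
:::Z:Z
:ZZZZZ
Z:Z:ZZ
t=7: ZZZ::Z
Z::Z:Z
:ZZZZZ
Z:Z:ZZ
t=8: ZZZ::Z
Z::Z:Z
:ZZZZ:
Z:Z:::
t=9: ZZZZZ:
Z::ZZZ
:ZZZZ:
Z:Z:::
t=10: ZZZZZ:
ZZ:ZZZ
Z::ZZ:
ZZZ:::
t=11: :ZZZZ:
:::ZZZ
:::ZZ:
ZZZ:::
t=12: :ZZZZ:
::ZZZZ
:ZZ:Z:
ZZ::::
t=13: :ZZZZ:
::ZZZ:
:ZZ::Z
ZZ:::Z
t=14: :ZZZZ:
::ZZZ:
ZZZ::Z
:::::Z
t=15: :ZZZZ:
::ZZZ:
ZZZ:ZZ
:::ZZ:
t=16: :ZZZZ:
::ZZZ:
ZZZ:Z:
:::Z:Z
t=17: :ZZZZZ
::ZZ:Z
ZZZ:ZZ
:::Z:Z
t=18: :ZZZZZ
::ZZ:Z
ZZ::ZZ
:ZZ::Z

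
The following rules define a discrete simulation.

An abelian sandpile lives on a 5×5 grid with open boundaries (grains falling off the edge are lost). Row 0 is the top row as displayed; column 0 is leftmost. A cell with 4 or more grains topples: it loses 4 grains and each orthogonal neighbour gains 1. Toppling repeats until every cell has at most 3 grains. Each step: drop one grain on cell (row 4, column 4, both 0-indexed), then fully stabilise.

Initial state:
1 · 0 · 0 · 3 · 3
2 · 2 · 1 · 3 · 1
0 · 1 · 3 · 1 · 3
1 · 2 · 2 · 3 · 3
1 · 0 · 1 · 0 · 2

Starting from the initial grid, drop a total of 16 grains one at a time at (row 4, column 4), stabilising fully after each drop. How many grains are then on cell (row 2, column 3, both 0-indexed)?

3

k=0  1 · 0 · 0 · 3 · 3
2 · 2 · 1 · 3 · 1
0 · 1 · 3 · 1 · 3
1 · 2 · 2 · 3 · 3
1 · 0 · 1 · 0 · 2
k=1  1 · 0 · 0 · 3 · 3
2 · 2 · 1 · 3 · 1
0 · 1 · 3 · 1 · 3
1 · 2 · 2 · 3 · 3
1 · 0 · 1 · 0 · 3
k=2  1 · 0 · 0 · 3 · 3
2 · 2 · 1 · 3 · 2
0 · 1 · 3 · 3 · 0
1 · 2 · 3 · 0 · 2
1 · 0 · 1 · 2 · 1
k=3  1 · 0 · 0 · 3 · 3
2 · 2 · 1 · 3 · 2
0 · 1 · 3 · 3 · 0
1 · 2 · 3 · 0 · 2
1 · 0 · 1 · 2 · 2
k=4  1 · 0 · 0 · 3 · 3
2 · 2 · 1 · 3 · 2
0 · 1 · 3 · 3 · 0
1 · 2 · 3 · 0 · 2
1 · 0 · 1 · 2 · 3
k=5  1 · 0 · 0 · 3 · 3
2 · 2 · 1 · 3 · 2
0 · 1 · 3 · 3 · 0
1 · 2 · 3 · 0 · 3
1 · 0 · 1 · 3 · 0
k=6  1 · 0 · 0 · 3 · 3
2 · 2 · 1 · 3 · 2
0 · 1 · 3 · 3 · 0
1 · 2 · 3 · 0 · 3
1 · 0 · 1 · 3 · 1
k=7  1 · 0 · 0 · 3 · 3
2 · 2 · 1 · 3 · 2
0 · 1 · 3 · 3 · 0
1 · 2 · 3 · 0 · 3
1 · 0 · 1 · 3 · 2
k=8  1 · 0 · 0 · 3 · 3
2 · 2 · 1 · 3 · 2
0 · 1 · 3 · 3 · 0
1 · 2 · 3 · 0 · 3
1 · 0 · 1 · 3 · 3
k=9  1 · 0 · 0 · 3 · 3
2 · 2 · 1 · 3 · 2
0 · 1 · 3 · 3 · 1
1 · 2 · 3 · 2 · 0
1 · 0 · 2 · 0 · 2
k=10  1 · 0 · 0 · 3 · 3
2 · 2 · 1 · 3 · 2
0 · 1 · 3 · 3 · 1
1 · 2 · 3 · 2 · 0
1 · 0 · 2 · 0 · 3
k=11  1 · 0 · 0 · 3 · 3
2 · 2 · 1 · 3 · 2
0 · 1 · 3 · 3 · 1
1 · 2 · 3 · 2 · 1
1 · 0 · 2 · 1 · 0
k=12  1 · 0 · 0 · 3 · 3
2 · 2 · 1 · 3 · 2
0 · 1 · 3 · 3 · 1
1 · 2 · 3 · 2 · 1
1 · 0 · 2 · 1 · 1
k=13  1 · 0 · 0 · 3 · 3
2 · 2 · 1 · 3 · 2
0 · 1 · 3 · 3 · 1
1 · 2 · 3 · 2 · 1
1 · 0 · 2 · 1 · 2
k=14  1 · 0 · 0 · 3 · 3
2 · 2 · 1 · 3 · 2
0 · 1 · 3 · 3 · 1
1 · 2 · 3 · 2 · 1
1 · 0 · 2 · 1 · 3
k=15  1 · 0 · 0 · 3 · 3
2 · 2 · 1 · 3 · 2
0 · 1 · 3 · 3 · 1
1 · 2 · 3 · 2 · 2
1 · 0 · 2 · 2 · 0
k=16  1 · 0 · 0 · 3 · 3
2 · 2 · 1 · 3 · 2
0 · 1 · 3 · 3 · 1
1 · 2 · 3 · 2 · 2
1 · 0 · 2 · 2 · 1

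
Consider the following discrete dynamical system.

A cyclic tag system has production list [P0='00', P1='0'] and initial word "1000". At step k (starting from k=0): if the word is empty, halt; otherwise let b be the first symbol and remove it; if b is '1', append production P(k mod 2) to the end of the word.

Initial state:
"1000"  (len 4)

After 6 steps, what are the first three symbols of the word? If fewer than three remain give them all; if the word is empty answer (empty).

(empty)

0) "1000"  (len 4)
1) "00000"  (len 5)
2) "0000"  (len 4)
3) "000"  (len 3)
4) "00"  (len 2)
5) "0"  (len 1)
6) (halted — word empty)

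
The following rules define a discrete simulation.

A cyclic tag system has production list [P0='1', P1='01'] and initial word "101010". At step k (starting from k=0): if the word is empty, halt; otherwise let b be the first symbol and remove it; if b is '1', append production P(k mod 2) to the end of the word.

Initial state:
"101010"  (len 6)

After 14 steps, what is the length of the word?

[0] "101010"  (len 6)
[1] "010101"  (len 6)
[2] "10101"  (len 5)
[3] "01011"  (len 5)
[4] "1011"  (len 4)
[5] "0111"  (len 4)
[6] "111"  (len 3)
[7] "111"  (len 3)
[8] "1101"  (len 4)
[9] "1011"  (len 4)
[10] "01101"  (len 5)
[11] "1101"  (len 4)
[12] "10101"  (len 5)
[13] "01011"  (len 5)
[14] "1011"  (len 4)

4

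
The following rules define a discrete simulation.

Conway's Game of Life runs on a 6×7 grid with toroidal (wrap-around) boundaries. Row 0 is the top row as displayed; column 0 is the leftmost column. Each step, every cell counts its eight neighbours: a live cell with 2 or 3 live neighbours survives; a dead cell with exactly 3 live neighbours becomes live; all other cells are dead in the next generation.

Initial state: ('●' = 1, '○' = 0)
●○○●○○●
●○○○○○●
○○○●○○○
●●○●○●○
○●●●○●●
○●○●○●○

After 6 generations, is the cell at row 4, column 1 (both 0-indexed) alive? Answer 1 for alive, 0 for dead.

[0] ●○○●○○●
●○○○○○●
○○○●○○○
●●○●○●○
○●●●○●●
○●○●○●○
[1] ○●●○●●○
●○○○○○●
○●●○●○○
●●○●○●○
○○○●○●○
○●○●○●○
[2] ○●●●●●○
●○○○●○●
○○●●●●○
●●○●○●●
●●○●○●○
○●○●○●●
[3] ○●○○○○○
●○○○○○●
○○●○○○○
○○○○○○○
○○○●○○○
○○○○○○○
[4] ●○○○○○○
●●○○○○○
○○○○○○○
○○○○○○○
○○○○○○○
○○○○○○○
[5] ●●○○○○○
●●○○○○○
○○○○○○○
○○○○○○○
○○○○○○○
○○○○○○○
[6] ●●○○○○○
●●○○○○○
○○○○○○○
○○○○○○○
○○○○○○○
○○○○○○○

0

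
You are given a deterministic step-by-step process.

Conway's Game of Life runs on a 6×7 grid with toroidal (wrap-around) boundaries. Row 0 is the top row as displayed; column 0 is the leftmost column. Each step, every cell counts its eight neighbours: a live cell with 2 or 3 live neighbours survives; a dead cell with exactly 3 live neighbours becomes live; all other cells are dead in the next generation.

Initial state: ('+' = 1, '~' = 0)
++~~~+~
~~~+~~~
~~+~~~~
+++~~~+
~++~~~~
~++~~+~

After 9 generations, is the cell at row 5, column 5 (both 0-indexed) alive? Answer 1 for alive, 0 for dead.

t=0: ++~~~+~
~~~+~~~
~~+~~~~
+++~~~+
~++~~~~
~++~~+~
t=1: ++~~+~+
~++~~~~
+~++~~~
+~~+~~~
~~~+~~+
~~~~~~+
t=2: ~++~~++
~~~~~~+
+~~+~~~
++~++~+
+~~~~~+
~~~~~~+
t=3: ~~~~~++
~++~~++
~+++++~
~+++++~
~+~~~~~
~+~~~~~
t=4: ~++~~++
~+~~~~~
~~~~~~~
+~~~~+~
++~++~~
+~~~~~~
t=5: ~++~~~+
+++~~~~
~~~~~~~
++~~+~+
++~~+~~
~~~+++~
t=6: ~~~~+++
+~+~~~~
~~+~~~+
~+~~~++
~++~~~~
~~~++++
t=7: +~~~~~~
++~+~~~
~~+~~++
~+~~~++
~+++~~~
+~++~~+
t=8: ~~~+~~~
+++~~~~
~~+~++~
~+~++++
~~~+++~
+~~+~~+
t=9: ~~~+~~+
~++~+~~
~~~~~~~
~~~~~~+
~~~~~~~
~~++~++

1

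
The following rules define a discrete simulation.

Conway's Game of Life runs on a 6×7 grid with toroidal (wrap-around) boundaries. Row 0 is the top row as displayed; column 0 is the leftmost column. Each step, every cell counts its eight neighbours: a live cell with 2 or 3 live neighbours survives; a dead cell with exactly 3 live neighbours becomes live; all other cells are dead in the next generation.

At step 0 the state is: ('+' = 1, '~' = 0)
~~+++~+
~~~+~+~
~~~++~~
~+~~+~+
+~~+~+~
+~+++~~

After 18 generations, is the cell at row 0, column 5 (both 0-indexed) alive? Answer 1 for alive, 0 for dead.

gen 0: ~~+++~+
~~~+~+~
~~~++~~
~+~~+~+
+~~+~+~
+~+++~~
gen 1: ~+~~~~+
~~~~~+~
~~++~~~
+~+~~~+
+~~~~+~
+~~~~~~
gen 2: +~~~~~+
~~+~~~~
~+++~~+
+~++~~+
+~~~~~~
++~~~~~
gen 3: +~~~~~+
~~++~~+
~~~~~~+
~~~+~~+
~~+~~~~
~+~~~~~
gen 4: +++~~~+
~~~~~++
+~++~++
~~~~~~~
~~+~~~~
++~~~~~
gen 5: ~~+~~+~
~~~++~~
+~~~++~
~+++~~+
~+~~~~~
~~~~~~+
gen 6: ~~~+++~
~~~+~~+
++~~~++
~++++++
~+~~~~~
~~~~~~~
gen 7: ~~~+++~
~~++~~~
~+~~~~~
~~~++~~
++~+++~
~~~~+~~
gen 8: ~~+~~+~
~~++~~~
~~~~+~~
++~+~+~
~~+~~+~
~~+~~~+
gen 9: ~++~~~~
~~+++~~
~+~~+~~
~+++~++
+~++++~
~+++~++
gen 10: +~~~~+~
~~~~+~~
++~~~~~
~~~~~~+
~~~~~~~
~~~~~++
gen 11: ~~~~++~
++~~~~+
+~~~~~~
+~~~~~~
~~~~~++
~~~~~++
gen 12: ~~~~+~~
++~~~++
~~~~~~~
+~~~~~~
+~~~~+~
~~~~~~~
gen 13: +~~~~++
+~~~~++
~+~~~~~
~~~~~~+
~~~~~~+
~~~~~~~
gen 14: +~~~~+~
~+~~~+~
~~~~~+~
+~~~~~~
~~~~~~~
+~~~~+~
gen 15: ++~~++~
~~~~++~
~~~~~~+
~~~~~~~
~~~~~~+
~~~~~~~
gen 16: ~~~~+++
+~~~+~~
~~~~~+~
~~~~~~~
~~~~~~~
+~~~~++
gen 17: ~~~~+~~
~~~~+~~
~~~~~~~
~~~~~~~
~~~~~~+
+~~~+~~
gen 18: ~~~+++~
~~~~~~~
~~~~~~~
~~~~~~~
~~~~~~~
~~~~~+~

1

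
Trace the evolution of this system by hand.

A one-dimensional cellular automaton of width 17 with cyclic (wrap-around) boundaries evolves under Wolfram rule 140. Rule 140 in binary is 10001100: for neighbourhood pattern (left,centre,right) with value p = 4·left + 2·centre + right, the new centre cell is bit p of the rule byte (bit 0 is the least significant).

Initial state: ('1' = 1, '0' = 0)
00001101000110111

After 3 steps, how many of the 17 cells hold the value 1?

gen 0: 00001101000110111
gen 1: 00001001000100110
gen 2: 00001001000100100
gen 3: 00001001000100100

4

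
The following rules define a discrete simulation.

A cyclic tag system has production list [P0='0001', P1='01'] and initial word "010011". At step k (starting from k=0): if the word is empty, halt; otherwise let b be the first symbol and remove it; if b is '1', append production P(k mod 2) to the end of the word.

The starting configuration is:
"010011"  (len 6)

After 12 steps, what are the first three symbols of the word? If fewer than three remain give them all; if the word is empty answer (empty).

010

[0] "010011"  (len 6)
[1] "10011"  (len 5)
[2] "001101"  (len 6)
[3] "01101"  (len 5)
[4] "1101"  (len 4)
[5] "1010001"  (len 7)
[6] "01000101"  (len 8)
[7] "1000101"  (len 7)
[8] "00010101"  (len 8)
[9] "0010101"  (len 7)
[10] "010101"  (len 6)
[11] "10101"  (len 5)
[12] "010101"  (len 6)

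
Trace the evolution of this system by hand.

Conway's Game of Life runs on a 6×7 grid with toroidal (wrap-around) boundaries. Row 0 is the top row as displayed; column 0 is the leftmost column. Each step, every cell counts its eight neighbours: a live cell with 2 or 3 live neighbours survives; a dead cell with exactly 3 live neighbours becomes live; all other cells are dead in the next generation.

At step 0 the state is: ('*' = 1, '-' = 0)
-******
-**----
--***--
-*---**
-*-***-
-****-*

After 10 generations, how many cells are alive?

gen 0: -******
-**----
--***--
-*---**
-*-***-
-****-*
gen 1: ------*
*------
*--***-
**----*
-*-----
------*
gen 2: *-----*
*---**-
----**-
-**-***
-*----*
*------
gen 3: **---*-
*---*--
**-----
-****-*
-**---*
-*-----
gen 4: **----*
-------
----***
---*-**
-----*-
------*
gen 5: *-----*
-------
----*-*
-------
----**-
-----**
gen 6: *----**
*----**
-------
----*--
----***
*---*--
gen 7: -*--*--
*----*-
-----**
----*--
---**-*
*---*--
gen 8: **--***
*---**-
----***
---**-*
---**--
*---*--
gen 9: -*-*---
-*-*---
*------
------*
-------
**-----
gen 10: -*-----
**-----
*------
-------
*------
***----

8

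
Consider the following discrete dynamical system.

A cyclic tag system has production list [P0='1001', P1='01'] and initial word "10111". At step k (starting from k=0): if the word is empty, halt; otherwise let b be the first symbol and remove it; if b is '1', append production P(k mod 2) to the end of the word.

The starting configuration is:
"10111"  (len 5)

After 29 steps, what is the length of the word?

28

[0] "10111"  (len 5)
[1] "01111001"  (len 8)
[2] "1111001"  (len 7)
[3] "1110011001"  (len 10)
[4] "11001100101"  (len 11)
[5] "10011001011001"  (len 14)
[6] "001100101100101"  (len 15)
[7] "01100101100101"  (len 14)
[8] "1100101100101"  (len 13)
[9] "1001011001011001"  (len 16)
[10] "00101100101100101"  (len 17)
[11] "0101100101100101"  (len 16)
[12] "101100101100101"  (len 15)
[13] "011001011001011001"  (len 18)
[14] "11001011001011001"  (len 17)
[15] "10010110010110011001"  (len 20)
[16] "001011001011001100101"  (len 21)
[17] "01011001011001100101"  (len 20)
[18] "1011001011001100101"  (len 19)
[19] "0110010110011001011001"  (len 22)
[20] "110010110011001011001"  (len 21)
[21] "100101100110010110011001"  (len 24)
[22] "0010110011001011001100101"  (len 25)
[23] "010110011001011001100101"  (len 24)
[24] "10110011001011001100101"  (len 23)
[25] "01100110010110011001011001"  (len 26)
[26] "1100110010110011001011001"  (len 25)
[27] "1001100101100110010110011001"  (len 28)
[28] "00110010110011001011001100101"  (len 29)
[29] "0110010110011001011001100101"  (len 28)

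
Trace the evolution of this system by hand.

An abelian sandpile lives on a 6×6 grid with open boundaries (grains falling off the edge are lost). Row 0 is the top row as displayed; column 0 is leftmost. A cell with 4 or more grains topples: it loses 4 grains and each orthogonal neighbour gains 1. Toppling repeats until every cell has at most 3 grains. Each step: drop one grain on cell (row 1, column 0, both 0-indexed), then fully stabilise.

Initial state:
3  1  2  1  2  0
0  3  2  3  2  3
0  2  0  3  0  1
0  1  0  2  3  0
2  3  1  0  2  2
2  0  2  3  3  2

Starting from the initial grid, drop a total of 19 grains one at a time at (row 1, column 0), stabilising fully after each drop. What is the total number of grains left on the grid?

gen 0: 3  1  2  1  2  0
0  3  2  3  2  3
0  2  0  3  0  1
0  1  0  2  3  0
2  3  1  0  2  2
2  0  2  3  3  2
gen 1: 3  1  2  1  2  0
1  3  2  3  2  3
0  2  0  3  0  1
0  1  0  2  3  0
2  3  1  0  2  2
2  0  2  3  3  2
gen 2: 3  1  2  1  2  0
2  3  2  3  2  3
0  2  0  3  0  1
0  1  0  2  3  0
2  3  1  0  2  2
2  0  2  3  3  2
gen 3: 3  1  2  1  2  0
3  3  2  3  2  3
0  2  0  3  0  1
0  1  0  2  3  0
2  3  1  0  2  2
2  0  2  3  3  2
gen 4: 0  3  2  1  2  0
2  0  3  3  2  3
1  3  0  3  0  1
0  1  0  2  3  0
2  3  1  0  2  2
2  0  2  3  3  2
gen 5: 0  3  2  1  2  0
3  0  3  3  2  3
1  3  0  3  0  1
0  1  0  2  3  0
2  3  1  0  2  2
2  0  2  3  3  2
gen 6: 1  3  2  1  2  0
0  1  3  3  2  3
2  3  0  3  0  1
0  1  0  2  3  0
2  3  1  0  2  2
2  0  2  3  3  2
gen 7: 1  3  2  1  2  0
1  1  3  3  2  3
2  3  0  3  0  1
0  1  0  2  3  0
2  3  1  0  2  2
2  0  2  3  3  2
gen 8: 1  3  2  1  2  0
2  1  3  3  2  3
2  3  0  3  0  1
0  1  0  2  3  0
2  3  1  0  2  2
2  0  2  3  3  2
gen 9: 1  3  2  1  2  0
3  1  3  3  2  3
2  3  0  3  0  1
0  1  0  2  3  0
2  3  1  0  2  2
2  0  2  3  3  2
gen 10: 2  3  2  1  2  0
0  2  3  3  2  3
3  3  0  3  0  1
0  1  0  2  3  0
2  3  1  0  2  2
2  0  2  3  3  2
gen 11: 2  3  2  1  2  0
1  2  3  3  2  3
3  3  0  3  0  1
0  1  0  2  3  0
2  3  1  0  2  2
2  0  2  3  3  2
gen 12: 2  3  2  1  2  0
2  2  3  3  2  3
3  3  0  3  0  1
0  1  0  2  3  0
2  3  1  0  2  2
2  0  2  3  3  2
gen 13: 2  3  2  1  2  0
3  2  3  3  2  3
3  3  0  3  0  1
0  1  0  2  3  0
2  3  1  0  2  2
2  0  2  3  3  2
gen 14: 0  2  0  3  2  0
3  2  2  1  3  3
1  1  3  0  1  1
1  2  0  3  3  0
2  3  1  0  2  2
2  0  2  3  3  2
gen 15: 1  2  0  3  2  0
0  3  2  1  3  3
2  1  3  0  1  1
1  2  0  3  3  0
2  3  1  0  2  2
2  0  2  3  3  2
gen 16: 1  2  0  3  2  0
1  3  2  1  3  3
2  1  3  0  1  1
1  2  0  3  3  0
2  3  1  0  2  2
2  0  2  3  3  2
gen 17: 1  2  0  3  2  0
2  3  2  1  3  3
2  1  3  0  1  1
1  2  0  3  3  0
2  3  1  0  2  2
2  0  2  3  3  2
gen 18: 1  2  0  3  2  0
3  3  2  1  3  3
2  1  3  0  1  1
1  2  0  3  3  0
2  3  1  0  2  2
2  0  2  3  3  2
gen 19: 2  3  0  3  2  0
1  0  3  1  3  3
3  2  3  0  1  1
1  2  0  3  3  0
2  3  1  0  2  2
2  0  2  3  3  2

62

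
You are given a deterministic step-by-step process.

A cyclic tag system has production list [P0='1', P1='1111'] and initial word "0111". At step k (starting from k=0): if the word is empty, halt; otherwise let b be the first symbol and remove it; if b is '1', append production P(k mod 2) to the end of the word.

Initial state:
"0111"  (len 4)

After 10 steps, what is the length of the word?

t=0: "0111"  (len 4)
t=1: "111"  (len 3)
t=2: "111111"  (len 6)
t=3: "111111"  (len 6)
t=4: "111111111"  (len 9)
t=5: "111111111"  (len 9)
t=6: "111111111111"  (len 12)
t=7: "111111111111"  (len 12)
t=8: "111111111111111"  (len 15)
t=9: "111111111111111"  (len 15)
t=10: "111111111111111111"  (len 18)

18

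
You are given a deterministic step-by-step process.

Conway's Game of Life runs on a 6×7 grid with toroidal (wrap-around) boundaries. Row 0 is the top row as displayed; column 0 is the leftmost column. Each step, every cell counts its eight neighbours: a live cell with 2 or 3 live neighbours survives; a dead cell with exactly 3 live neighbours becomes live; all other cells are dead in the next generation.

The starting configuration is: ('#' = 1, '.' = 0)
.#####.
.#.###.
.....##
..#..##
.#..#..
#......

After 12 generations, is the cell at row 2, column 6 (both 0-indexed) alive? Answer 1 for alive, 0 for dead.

0

k=0  .#####.
.#.###.
.....##
..#..##
.#..#..
#......
k=1  ##...##
##.....
#.##...
#...#.#
##...##
#....#.
k=2  .....#.
.......
..##...
..###..
.#..#..
....#..
k=3  .......
.......
..#.#..
.#..#..
..#.##.
....##.
k=4  .......
.......
...#...
.##.#..
.......
...###.
k=5  ....#..
.......
..##...
..##...
..#..#.
....#..
k=6  .......
...#...
..##...
.#..#..
..#.#..
...###.
k=7  ...#...
..##...
..###..
.#..#..
..#....
...###.
k=8  .......
.......
.#..#..
.#..#..
..#..#.
..###..
k=9  ...#...
.......
.......
.#####.
.##..#.
..###..
k=10  ..###..
.......
..###..
.#.###.
.....#.
.#..#..
k=11  ..###..
.......
..#..#.
.....#.
..##.#.
..#.##.
k=12  ..#.##.
..#.#..
.......
..##.##
..##.##
.#...#.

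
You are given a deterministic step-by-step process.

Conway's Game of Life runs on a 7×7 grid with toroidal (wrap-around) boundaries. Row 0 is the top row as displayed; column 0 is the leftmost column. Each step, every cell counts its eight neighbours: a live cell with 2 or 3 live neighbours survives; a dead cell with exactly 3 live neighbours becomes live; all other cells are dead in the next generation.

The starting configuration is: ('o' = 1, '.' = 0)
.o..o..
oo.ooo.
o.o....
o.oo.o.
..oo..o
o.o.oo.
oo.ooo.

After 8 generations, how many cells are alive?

0) .o..o..
oo.ooo.
o.o....
o.oo.o.
..oo..o
o.o.oo.
oo.ooo.
1) .......
o..oooo
o....o.
o...o..
o......
o......
o......
2) o...oo.
o...oo.
oo.o...
oo.....
oo....o
oo....o
.......
3) ....oo.
o..o.o.
..o.o..
.......
..o....
.o....o
.o...o.
4) .....o.
...o.oo
...oo..
...o...
.......
ooo....
o...ooo
5) o......
...o.oo
..oo.o.
...oo..
.oo....
oo...o.
o...oo.
6) o......
..oo.oo
..o..oo
.o..o..
ooooo..
o.o.oo.
o...oo.
7) oo.o...
oooooo.
ooo...o
....o.o
o.....o
o.o....
o..ooo.
8) .......
....oo.
.......
.......
oo...oo
o..ooo.
o..oo..

13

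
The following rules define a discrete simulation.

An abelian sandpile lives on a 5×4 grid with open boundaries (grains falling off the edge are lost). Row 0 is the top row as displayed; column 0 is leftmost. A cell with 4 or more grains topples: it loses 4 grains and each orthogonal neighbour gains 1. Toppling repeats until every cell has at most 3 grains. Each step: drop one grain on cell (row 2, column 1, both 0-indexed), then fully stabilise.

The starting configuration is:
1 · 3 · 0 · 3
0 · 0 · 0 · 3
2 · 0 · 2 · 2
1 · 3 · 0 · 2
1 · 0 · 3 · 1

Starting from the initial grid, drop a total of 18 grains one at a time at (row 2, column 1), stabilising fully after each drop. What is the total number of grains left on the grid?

k=0  1 · 3 · 0 · 3
0 · 0 · 0 · 3
2 · 0 · 2 · 2
1 · 3 · 0 · 2
1 · 0 · 3 · 1
k=1  1 · 3 · 0 · 3
0 · 0 · 0 · 3
2 · 1 · 2 · 2
1 · 3 · 0 · 2
1 · 0 · 3 · 1
k=2  1 · 3 · 0 · 3
0 · 0 · 0 · 3
2 · 2 · 2 · 2
1 · 3 · 0 · 2
1 · 0 · 3 · 1
k=3  1 · 3 · 0 · 3
0 · 0 · 0 · 3
2 · 3 · 2 · 2
1 · 3 · 0 · 2
1 · 0 · 3 · 1
k=4  1 · 3 · 0 · 3
0 · 1 · 0 · 3
3 · 1 · 3 · 2
2 · 0 · 1 · 2
1 · 1 · 3 · 1
k=5  1 · 3 · 0 · 3
0 · 1 · 0 · 3
3 · 2 · 3 · 2
2 · 0 · 1 · 2
1 · 1 · 3 · 1
k=6  1 · 3 · 0 · 3
0 · 1 · 0 · 3
3 · 3 · 3 · 2
2 · 0 · 1 · 2
1 · 1 · 3 · 1
k=7  1 · 3 · 0 · 3
1 · 2 · 1 · 3
0 · 2 · 0 · 3
3 · 1 · 2 · 2
1 · 1 · 3 · 1
k=8  1 · 3 · 0 · 3
1 · 2 · 1 · 3
0 · 3 · 0 · 3
3 · 1 · 2 · 2
1 · 1 · 3 · 1
k=9  1 · 3 · 0 · 3
1 · 3 · 1 · 3
1 · 0 · 1 · 3
3 · 2 · 2 · 2
1 · 1 · 3 · 1
k=10  1 · 3 · 0 · 3
1 · 3 · 1 · 3
1 · 1 · 1 · 3
3 · 2 · 2 · 2
1 · 1 · 3 · 1
k=11  1 · 3 · 0 · 3
1 · 3 · 1 · 3
1 · 2 · 1 · 3
3 · 2 · 2 · 2
1 · 1 · 3 · 1
k=12  1 · 3 · 0 · 3
1 · 3 · 1 · 3
1 · 3 · 1 · 3
3 · 2 · 2 · 2
1 · 1 · 3 · 1
k=13  2 · 0 · 1 · 3
2 · 1 · 2 · 3
2 · 1 · 2 · 3
3 · 3 · 2 · 2
1 · 1 · 3 · 1
k=14  2 · 0 · 1 · 3
2 · 1 · 2 · 3
2 · 2 · 2 · 3
3 · 3 · 2 · 2
1 · 1 · 3 · 1
k=15  2 · 0 · 1 · 3
2 · 1 · 2 · 3
2 · 3 · 2 · 3
3 · 3 · 2 · 2
1 · 1 · 3 · 1
k=16  2 · 0 · 1 · 3
3 · 2 · 2 · 3
0 · 2 · 3 · 3
1 · 1 · 3 · 2
2 · 2 · 3 · 1
k=17  2 · 0 · 1 · 3
3 · 2 · 2 · 3
0 · 3 · 3 · 3
1 · 1 · 3 · 2
2 · 2 · 3 · 1
k=18  3 · 1 · 3 · 0
0 · 1 · 1 · 2
2 · 2 · 3 · 2
1 · 3 · 2 · 0
2 · 3 · 0 · 3

34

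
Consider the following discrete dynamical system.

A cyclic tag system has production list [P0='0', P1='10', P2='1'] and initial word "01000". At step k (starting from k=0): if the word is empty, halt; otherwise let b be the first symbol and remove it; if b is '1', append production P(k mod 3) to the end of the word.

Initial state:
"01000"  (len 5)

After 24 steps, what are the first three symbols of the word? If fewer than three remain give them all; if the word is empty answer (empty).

t=0: "01000"  (len 5)
t=1: "1000"  (len 4)
t=2: "00010"  (len 5)
t=3: "0010"  (len 4)
t=4: "010"  (len 3)
t=5: "10"  (len 2)
t=6: "01"  (len 2)
t=7: "1"  (len 1)
t=8: "10"  (len 2)
t=9: "01"  (len 2)
t=10: "1"  (len 1)
t=11: "10"  (len 2)
t=12: "01"  (len 2)
t=13: "1"  (len 1)
t=14: "10"  (len 2)
t=15: "01"  (len 2)
t=16: "1"  (len 1)
t=17: "10"  (len 2)
t=18: "01"  (len 2)
t=19: "1"  (len 1)
t=20: "10"  (len 2)
t=21: "01"  (len 2)
t=22: "1"  (len 1)
t=23: "10"  (len 2)
t=24: "01"  (len 2)

01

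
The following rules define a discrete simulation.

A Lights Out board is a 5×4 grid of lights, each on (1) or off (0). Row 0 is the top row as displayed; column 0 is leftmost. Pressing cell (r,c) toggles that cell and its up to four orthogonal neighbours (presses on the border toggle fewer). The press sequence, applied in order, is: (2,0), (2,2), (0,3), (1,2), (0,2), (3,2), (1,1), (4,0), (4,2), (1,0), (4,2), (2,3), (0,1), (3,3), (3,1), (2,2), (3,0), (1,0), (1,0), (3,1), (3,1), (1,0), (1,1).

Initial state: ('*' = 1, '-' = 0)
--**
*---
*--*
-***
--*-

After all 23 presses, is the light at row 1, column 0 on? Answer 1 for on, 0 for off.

0) --**
*---
*--*
-***
--*-
1) --**
----
-*-*
****
--*-
2) --**
--*-
--*-
**-*
--*-
3) ----
--**
--*-
**-*
--*-
4) --*-
-*--
----
**-*
--*-
5) -*-*
-**-
----
**-*
--*-
6) -*-*
-**-
--*-
*-*-
----
7) ---*
*---
-**-
*-*-
----
8) ---*
*---
-**-
--*-
**--
9) ---*
*---
-**-
----
*-**
10) *--*
-*--
***-
----
*-**
11) *--*
-*--
***-
--*-
**--
12) *--*
-*-*
**-*
--**
**--
13) -***
---*
**-*
--**
**--
14) -***
---*
**--
----
**-*
15) -***
---*
*---
***-
*--*
16) -***
--**
****
**--
*--*
17) -***
--**
-***
----
---*
18) ****
****
****
----
---*
19) -***
--**
-***
----
---*
20) -***
--**
--**
***-
-*-*
21) -***
--**
-***
----
---*
22) ****
****
****
----
---*
23) *-**
---*
*-**
----
---*

0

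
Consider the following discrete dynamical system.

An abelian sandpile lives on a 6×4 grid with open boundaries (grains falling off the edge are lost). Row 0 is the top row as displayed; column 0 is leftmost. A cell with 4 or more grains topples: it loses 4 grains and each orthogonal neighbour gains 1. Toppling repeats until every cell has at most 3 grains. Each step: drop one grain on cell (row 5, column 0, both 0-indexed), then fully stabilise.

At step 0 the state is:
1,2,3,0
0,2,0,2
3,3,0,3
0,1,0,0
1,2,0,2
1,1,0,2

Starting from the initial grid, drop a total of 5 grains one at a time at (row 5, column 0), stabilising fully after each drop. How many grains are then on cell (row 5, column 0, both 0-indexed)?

0) 1,2,3,0
0,2,0,2
3,3,0,3
0,1,0,0
1,2,0,2
1,1,0,2
1) 1,2,3,0
0,2,0,2
3,3,0,3
0,1,0,0
1,2,0,2
2,1,0,2
2) 1,2,3,0
0,2,0,2
3,3,0,3
0,1,0,0
1,2,0,2
3,1,0,2
3) 1,2,3,0
0,2,0,2
3,3,0,3
0,1,0,0
2,2,0,2
0,2,0,2
4) 1,2,3,0
0,2,0,2
3,3,0,3
0,1,0,0
2,2,0,2
1,2,0,2
5) 1,2,3,0
0,2,0,2
3,3,0,3
0,1,0,0
2,2,0,2
2,2,0,2

2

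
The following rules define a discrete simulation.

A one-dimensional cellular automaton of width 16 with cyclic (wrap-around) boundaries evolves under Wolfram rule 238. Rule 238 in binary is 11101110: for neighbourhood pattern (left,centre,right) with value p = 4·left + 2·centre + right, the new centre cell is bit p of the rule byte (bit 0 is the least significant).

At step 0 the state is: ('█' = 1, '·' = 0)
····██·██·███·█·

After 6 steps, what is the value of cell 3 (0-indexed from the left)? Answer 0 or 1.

1

k=0  ····██·██·███·█·
k=1  ···████████████·
k=2  ··█████████████·
k=3  ·██████████████·
k=4  ███████████████·
k=5  ████████████████
k=6  ████████████████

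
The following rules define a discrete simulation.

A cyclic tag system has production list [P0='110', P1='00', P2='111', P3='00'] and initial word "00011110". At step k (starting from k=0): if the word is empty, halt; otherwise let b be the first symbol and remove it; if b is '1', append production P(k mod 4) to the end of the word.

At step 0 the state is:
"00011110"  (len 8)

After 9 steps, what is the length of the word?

step 0: "00011110"  (len 8)
step 1: "0011110"  (len 7)
step 2: "011110"  (len 6)
step 3: "11110"  (len 5)
step 4: "111000"  (len 6)
step 5: "11000110"  (len 8)
step 6: "100011000"  (len 9)
step 7: "00011000111"  (len 11)
step 8: "0011000111"  (len 10)
step 9: "011000111"  (len 9)

9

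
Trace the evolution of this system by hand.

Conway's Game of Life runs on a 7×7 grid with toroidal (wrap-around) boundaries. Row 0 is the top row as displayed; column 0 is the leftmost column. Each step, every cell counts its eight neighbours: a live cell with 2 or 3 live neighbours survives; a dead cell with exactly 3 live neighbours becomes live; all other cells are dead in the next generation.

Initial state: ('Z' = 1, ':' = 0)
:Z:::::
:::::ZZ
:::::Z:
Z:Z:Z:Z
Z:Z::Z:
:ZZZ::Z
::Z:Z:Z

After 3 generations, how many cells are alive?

17

0) :Z:::::
:::::ZZ
:::::Z:
Z:Z:Z:Z
Z:Z::Z:
:ZZZ::Z
::Z:Z:Z
1) Z:::::Z
:::::ZZ
Z:::Z::
Z::ZZ::
::::ZZ:
::::Z:Z
:::::Z:
2) Z::::::
:::::Z:
Z::ZZ::
:::Z::Z
::::::Z
::::Z:Z
Z::::Z:
3) :::::::
::::Z:Z
:::ZZZZ
Z::ZZZZ
Z:::::Z
Z:::::Z
Z::::Z:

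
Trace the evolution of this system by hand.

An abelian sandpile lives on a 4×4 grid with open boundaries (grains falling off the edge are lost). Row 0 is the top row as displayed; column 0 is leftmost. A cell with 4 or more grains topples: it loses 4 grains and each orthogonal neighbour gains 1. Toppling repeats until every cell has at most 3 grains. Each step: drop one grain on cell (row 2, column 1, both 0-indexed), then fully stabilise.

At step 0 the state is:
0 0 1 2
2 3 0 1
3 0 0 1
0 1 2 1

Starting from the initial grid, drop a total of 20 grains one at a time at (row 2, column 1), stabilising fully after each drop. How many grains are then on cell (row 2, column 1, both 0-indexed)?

3

k=0  0 0 1 2
2 3 0 1
3 0 0 1
0 1 2 1
k=1  0 0 1 2
2 3 0 1
3 1 0 1
0 1 2 1
k=2  0 0 1 2
2 3 0 1
3 2 0 1
0 1 2 1
k=3  0 0 1 2
2 3 0 1
3 3 0 1
0 1 2 1
k=4  1 1 1 2
0 1 1 1
1 2 1 1
1 2 2 1
k=5  1 1 1 2
0 1 1 1
1 3 1 1
1 2 2 1
k=6  1 1 1 2
0 2 1 1
2 0 2 1
1 3 2 1
k=7  1 1 1 2
0 2 1 1
2 1 2 1
1 3 2 1
k=8  1 1 1 2
0 2 1 1
2 2 2 1
1 3 2 1
k=9  1 1 1 2
0 2 1 1
2 3 2 1
1 3 2 1
k=10  1 1 1 2
0 3 1 1
3 1 3 1
2 0 3 1
k=11  1 1 1 2
0 3 1 1
3 2 3 1
2 0 3 1
k=12  1 1 1 2
0 3 1 1
3 3 3 1
2 0 3 1
k=13  1 2 1 2
2 0 3 1
0 3 1 2
3 2 0 2
k=14  1 2 1 2
2 1 3 1
1 0 2 2
3 3 0 2
k=15  1 2 1 2
2 1 3 1
1 1 2 2
3 3 0 2
k=16  1 2 1 2
2 1 3 1
1 2 2 2
3 3 0 2
k=17  1 2 1 2
2 1 3 1
1 3 2 2
3 3 0 2
k=18  1 2 1 2
2 2 3 1
3 1 3 2
0 1 1 2
k=19  1 2 1 2
2 2 3 1
3 2 3 2
0 1 1 2
k=20  1 2 1 2
2 2 3 1
3 3 3 2
0 1 1 2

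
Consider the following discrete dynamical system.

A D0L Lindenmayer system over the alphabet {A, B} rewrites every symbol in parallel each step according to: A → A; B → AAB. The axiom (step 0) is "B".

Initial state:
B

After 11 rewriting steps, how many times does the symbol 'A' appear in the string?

step 0: B
step 1: AAB
step 2: AAAAB
step 3: AAAAAAB
step 4: AAAAAAAAB
step 5: AAAAAAAAAAB
step 6: AAAAAAAAAAAAB
step 7: AAAAAAAAAAAAAAB
step 8: AAAAAAAAAAAAAAAAB
step 9: AAAAAAAAAAAAAAAAAAB
step 10: AAAAAAAAAAAAAAAAAAAAB
step 11: AAAAAAAAAAAAAAAAAAAAAAB

22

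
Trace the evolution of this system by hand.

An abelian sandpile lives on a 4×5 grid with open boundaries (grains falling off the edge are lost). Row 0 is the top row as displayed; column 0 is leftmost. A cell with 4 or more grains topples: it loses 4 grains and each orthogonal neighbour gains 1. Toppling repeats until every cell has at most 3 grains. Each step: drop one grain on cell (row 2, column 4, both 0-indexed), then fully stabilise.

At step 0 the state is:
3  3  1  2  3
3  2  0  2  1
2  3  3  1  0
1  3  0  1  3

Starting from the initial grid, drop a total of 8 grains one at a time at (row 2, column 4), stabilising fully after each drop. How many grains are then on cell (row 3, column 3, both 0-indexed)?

[0] 3  3  1  2  3
3  2  0  2  1
2  3  3  1  0
1  3  0  1  3
[1] 3  3  1  2  3
3  2  0  2  1
2  3  3  1  1
1  3  0  1  3
[2] 3  3  1  2  3
3  2  0  2  1
2  3  3  1  2
1  3  0  1  3
[3] 3  3  1  2  3
3  2  0  2  1
2  3  3  1  3
1  3  0  1  3
[4] 3  3  1  2  3
3  2  0  2  2
2  3  3  2  1
1  3  0  2  0
[5] 3  3  1  2  3
3  2  0  2  2
2  3  3  2  2
1  3  0  2  0
[6] 3  3  1  2  3
3  2  0  2  2
2  3  3  2  3
1  3  0  2  0
[7] 3  3  1  2  3
3  2  0  2  3
2  3  3  3  0
1  3  0  2  1
[8] 3  3  1  2  3
3  2  0  2  3
2  3  3  3  1
1  3  0  2  1

2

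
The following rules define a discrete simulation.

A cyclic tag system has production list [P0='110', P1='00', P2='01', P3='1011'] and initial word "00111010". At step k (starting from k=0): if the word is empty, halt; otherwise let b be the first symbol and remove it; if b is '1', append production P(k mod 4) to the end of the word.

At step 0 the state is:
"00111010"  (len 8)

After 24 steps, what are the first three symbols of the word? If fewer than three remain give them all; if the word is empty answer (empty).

100

k=0  "00111010"  (len 8)
k=1  "0111010"  (len 7)
k=2  "111010"  (len 6)
k=3  "1101001"  (len 7)
k=4  "1010011011"  (len 10)
k=5  "010011011110"  (len 12)
k=6  "10011011110"  (len 11)
k=7  "001101111001"  (len 12)
k=8  "01101111001"  (len 11)
k=9  "1101111001"  (len 10)
k=10  "10111100100"  (len 11)
k=11  "011110010001"  (len 12)
k=12  "11110010001"  (len 11)
k=13  "1110010001110"  (len 13)
k=14  "11001000111000"  (len 14)
k=15  "100100011100001"  (len 15)
k=16  "001000111000011011"  (len 18)
k=17  "01000111000011011"  (len 17)
k=18  "1000111000011011"  (len 16)
k=19  "00011100001101101"  (len 17)
k=20  "0011100001101101"  (len 16)
k=21  "011100001101101"  (len 15)
k=22  "11100001101101"  (len 14)
k=23  "110000110110101"  (len 15)
k=24  "100001101101011011"  (len 18)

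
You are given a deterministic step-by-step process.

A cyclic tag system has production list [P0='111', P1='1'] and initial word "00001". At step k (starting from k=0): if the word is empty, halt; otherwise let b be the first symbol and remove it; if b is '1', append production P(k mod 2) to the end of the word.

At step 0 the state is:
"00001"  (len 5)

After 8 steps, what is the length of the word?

step 0: "00001"  (len 5)
step 1: "0001"  (len 4)
step 2: "001"  (len 3)
step 3: "01"  (len 2)
step 4: "1"  (len 1)
step 5: "111"  (len 3)
step 6: "111"  (len 3)
step 7: "11111"  (len 5)
step 8: "11111"  (len 5)

5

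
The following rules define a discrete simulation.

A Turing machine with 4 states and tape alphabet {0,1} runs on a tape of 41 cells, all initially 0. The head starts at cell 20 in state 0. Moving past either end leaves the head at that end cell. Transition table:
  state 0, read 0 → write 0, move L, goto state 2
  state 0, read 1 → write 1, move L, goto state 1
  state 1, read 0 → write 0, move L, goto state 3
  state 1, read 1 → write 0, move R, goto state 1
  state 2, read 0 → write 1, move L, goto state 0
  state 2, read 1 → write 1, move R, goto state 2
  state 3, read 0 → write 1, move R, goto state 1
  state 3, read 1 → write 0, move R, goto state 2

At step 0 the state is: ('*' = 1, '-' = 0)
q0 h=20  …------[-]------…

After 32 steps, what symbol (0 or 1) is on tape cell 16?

k=0  q0 h=20  …------[-]------…
k=1  q2 h=19  …------[-]------…
k=2  q0 h=18  …------[-]*-----…
k=3  q2 h=17  …------[-]-*----…
k=4  q0 h=16  …------[-]*-*---…
k=5  q2 h=15  …------[-]-*-*--…
k=6  q0 h=14  …------[-]*-*-*-…
k=7  q2 h=13  …------[-]-*-*-*…
k=8  q0 h=12  …------[-]*-*-*-…
k=9  q2 h=11  …------[-]-*-*-*…
k=10  q0 h=10  …------[-]*-*-*-…
k=11  q2 h= 9  …------[-]-*-*-*…
k=12  q0 h= 8  …------[-]*-*-*-…
k=13  q2 h= 7  …------[-]-*-*-*…
k=14  q0 h= 6  |------[-]*-*-*-…
k=15  q2 h= 5  |-----[-]-*-*-*…
k=16  q0 h= 4  |----[-]*-*-*-…
k=17  q2 h= 3  |---[-]-*-*-*…
k=18  q0 h= 2  |--[-]*-*-*-…
k=19  q2 h= 1  |-[-]-*-*-*…
k=20  q0 h= 0  |[-]*-*-*-…
k=21  q2 h= 0  |[-]*-*-*-…
k=22  q0 h= 0  |[*]*-*-*-…
k=23  q1 h= 0  |[*]*-*-*-…
k=24  q1 h= 1  |-[*]-*-*-*…
k=25  q1 h= 2  |--[-]*-*-*-…
k=26  q3 h= 1  |-[-]-*-*-*…
k=27  q1 h= 2  |-*[-]*-*-*-…
k=28  q3 h= 1  |-[*]-*-*-*…
k=29  q2 h= 2  |--[-]*-*-*-…
k=30  q0 h= 1  |-[-]**-*-*…
k=31  q2 h= 0  |[-]-**-*-…
k=32  q0 h= 0  |[*]-**-*-…

0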